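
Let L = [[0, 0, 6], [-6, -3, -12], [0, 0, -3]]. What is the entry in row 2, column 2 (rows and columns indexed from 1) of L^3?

-27

Characteristic polynomial: t^3 + 6t^2 + 9t = t(t + 3)^2, so the eigenvalues are -3, -3, 0.
t=0: eigenvector (1, -2, 0).
t=-3: eigenvector (0, 1, 0).
t=-3: eigenvector (-2, 4, 1).
P = [[1, 0, -2], [-2, 1, 4], [0, 0, 1]], D = diag(0, -3, -3), P⁻¹ = [[1, 0, 2], [2, 1, 0], [0, 0, 1]].
L³ = P·diag(0, -27, -27)·P⁻¹ = [[0, 0, 54], [-54, -27, -108], [0, 0, -27]].
The requested entry is -27.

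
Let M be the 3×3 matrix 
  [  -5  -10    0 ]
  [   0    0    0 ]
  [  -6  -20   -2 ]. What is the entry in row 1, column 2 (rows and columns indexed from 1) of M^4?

1250

Characteristic polynomial: μ^3 + 7μ^2 + 10μ = μ(μ + 2)(μ + 5), so the eigenvalues are -5, -2, 0.
μ=-5: eigenvector (1, 0, 2).
μ=0: eigenvector (-2, 1, -4).
μ=-2: eigenvector (0, 0, 1).
P = [[1, -2, 0], [0, 1, 0], [2, -4, 1]], D = diag(-5, 0, -2), P⁻¹ = [[1, 2, 0], [0, 1, 0], [-2, 0, 1]].
M⁴ = P·diag(625, 0, 16)·P⁻¹ = [[625, 1250, 0], [0, 0, 0], [1218, 2500, 16]].
The requested entry is 1250.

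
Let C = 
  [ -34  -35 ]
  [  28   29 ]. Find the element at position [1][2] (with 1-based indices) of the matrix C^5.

Characteristic polynomial: s^2 + 5s - 6 = (s - 1)(s + 6), so the eigenvalues are -6, 1.
s=1: eigenvector (-1, 1).
s=-6: eigenvector (5, -4).
P = [[-1, 5], [1, -4]], D = diag(1, -6), P⁻¹ = [[4, 5], [1, 1]].
C⁵ = P·diag(1, -7776)·P⁻¹ = [[-38884, -38885], [31108, 31109]].
The requested entry is -38885.

-38885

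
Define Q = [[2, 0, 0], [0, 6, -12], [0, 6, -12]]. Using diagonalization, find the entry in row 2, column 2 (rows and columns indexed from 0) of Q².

Characteristic polynomial: μ^3 + 4μ^2 - 12μ = μ(μ - 2)(μ + 6), so the eigenvalues are -6, 0, 2.
μ=0: eigenvector (0, -2, -1).
μ=-6: eigenvector (0, 1, 1).
μ=2: eigenvector (1, 0, 0).
P = [[0, 0, 1], [-2, 1, 0], [-1, 1, 0]], D = diag(0, -6, 2), P⁻¹ = [[0, -1, 1], [0, -1, 2], [1, 0, 0]].
Q² = P·diag(0, 36, 4)·P⁻¹ = [[4, 0, 0], [0, -36, 72], [0, -36, 72]].
The requested entry is 72.

72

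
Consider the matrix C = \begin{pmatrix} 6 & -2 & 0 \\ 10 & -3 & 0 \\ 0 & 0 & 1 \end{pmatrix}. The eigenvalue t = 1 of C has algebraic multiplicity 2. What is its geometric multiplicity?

2

C − 1I = [[5, -2, 0], [10, -4, 0], [0, 0, 0]].
This matrix has rank 1, so its null space has dimension 3 − 1 = 2.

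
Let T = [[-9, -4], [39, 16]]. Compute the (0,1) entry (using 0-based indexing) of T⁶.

-13468

Characteristic polynomial: s^2 - 7s + 12 = (s - 4)(s - 3), so the eigenvalues are 3, 4.
s=3: eigenvector (1, -3).
s=4: eigenvector (-4, 13).
P = [[1, -4], [-3, 13]], D = diag(3, 4), P⁻¹ = [[13, 4], [3, 1]].
T⁶ = P·diag(729, 4096)·P⁻¹ = [[-39675, -13468], [131313, 44500]].
The requested entry is -13468.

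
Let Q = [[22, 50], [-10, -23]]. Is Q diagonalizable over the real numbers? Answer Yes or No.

Characteristic polynomial: p(μ) = μ^2 + μ - 6 = (μ - 2)(μ + 3).
All 2 eigenvalues are distinct, so Q is diagonalizable.

Yes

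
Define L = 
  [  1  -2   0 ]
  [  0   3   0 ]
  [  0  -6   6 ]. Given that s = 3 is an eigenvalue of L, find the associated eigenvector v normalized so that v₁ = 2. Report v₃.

L − 3I = [[-2, -2, 0], [0, 0, 0], [0, -6, 3]].
Solving (L − 3I)v = 0 gives the eigenspace spanned by (2, -2, -4).
With v₁ = 2, v = (2, -2, -4), so v₃ = -4.

-4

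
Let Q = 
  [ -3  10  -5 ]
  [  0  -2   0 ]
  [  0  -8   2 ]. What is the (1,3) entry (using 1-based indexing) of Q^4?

65

Characteristic polynomial: λ^3 + 3λ^2 - 4λ - 12 = (λ - 2)(λ + 2)(λ + 3), so the eigenvalues are -3, -2, 2.
λ=-3: eigenvector (1, 0, 0).
λ=-2: eigenvector (0, 1, 2).
λ=2: eigenvector (-1, 0, 1).
P = [[1, 0, -1], [0, 1, 0], [0, 2, 1]], D = diag(-3, -2, 2), P⁻¹ = [[1, -2, 1], [0, 1, 0], [0, -2, 1]].
Q⁴ = P·diag(81, 16, 16)·P⁻¹ = [[81, -130, 65], [0, 16, 0], [0, 0, 16]].
The requested entry is 65.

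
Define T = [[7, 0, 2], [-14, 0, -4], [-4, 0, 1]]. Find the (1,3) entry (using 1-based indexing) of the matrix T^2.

Characteristic polynomial: s^3 - 8s^2 + 15s = s(s - 5)(s - 3), so the eigenvalues are 0, 3, 5.
s=3: eigenvector (-1, 2, 2).
s=0: eigenvector (0, 1, 0).
s=5: eigenvector (-1, 2, 1).
P = [[-1, 0, -1], [2, 1, 2], [2, 0, 1]], D = diag(3, 0, 5), P⁻¹ = [[1, 0, 1], [2, 1, 0], [-2, 0, -1]].
T² = P·diag(9, 0, 25)·P⁻¹ = [[41, 0, 16], [-82, 0, -32], [-32, 0, -7]].
The requested entry is 16.

16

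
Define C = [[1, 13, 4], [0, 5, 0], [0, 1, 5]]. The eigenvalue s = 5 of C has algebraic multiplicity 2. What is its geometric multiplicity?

1

C − 5I = [[-4, 13, 4], [0, 0, 0], [0, 1, 0]].
This matrix has rank 2, so its null space has dimension 3 − 2 = 1.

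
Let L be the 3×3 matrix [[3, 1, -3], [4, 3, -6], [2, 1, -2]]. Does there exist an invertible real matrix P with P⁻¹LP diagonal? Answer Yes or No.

Yes

Characteristic polynomial: p(μ) = μ^3 - 4μ^2 + 5μ - 2 = (μ - 2)(μ - 1)^2.
μ = 1 has algebraic multiplicity 2; rank(L − 1I) = 1, so geometric multiplicity = 2.
Every eigenvalue has geometric = algebraic multiplicity, so L is diagonalizable.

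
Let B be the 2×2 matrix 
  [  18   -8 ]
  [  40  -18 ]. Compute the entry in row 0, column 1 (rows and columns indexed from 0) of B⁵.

-128

Characteristic polynomial: λ^2 - 4 = (λ - 2)(λ + 2), so the eigenvalues are -2, 2.
λ=2: eigenvector (1, 2).
λ=-2: eigenvector (2, 5).
P = [[1, 2], [2, 5]], D = diag(2, -2), P⁻¹ = [[5, -2], [-2, 1]].
B⁵ = P·diag(32, -32)·P⁻¹ = [[288, -128], [640, -288]].
The requested entry is -128.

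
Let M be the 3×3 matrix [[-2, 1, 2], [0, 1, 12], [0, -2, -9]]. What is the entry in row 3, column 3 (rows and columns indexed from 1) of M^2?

Characteristic polynomial: λ^3 + 10λ^2 + 31λ + 30 = (λ + 2)(λ + 3)(λ + 5), so the eigenvalues are -5, -3, -2.
λ=-2: eigenvector (1, 0, 0).
λ=-5: eigenvector (0, -2, 1).
λ=-3: eigenvector (-1, 3, -1).
P = [[1, 0, -1], [0, -2, 3], [0, 1, -1]], D = diag(-2, -5, -3), P⁻¹ = [[1, 1, 2], [0, 1, 3], [0, 1, 2]].
M² = P·diag(4, 25, 9)·P⁻¹ = [[4, -5, -10], [0, -23, -96], [0, 16, 57]].
The requested entry is 57.

57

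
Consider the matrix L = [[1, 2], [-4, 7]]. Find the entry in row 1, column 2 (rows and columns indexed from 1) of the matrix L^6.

Characteristic polynomial: r^2 - 8r + 15 = (r - 5)(r - 3), so the eigenvalues are 3, 5.
r=3: eigenvector (-1, -1).
r=5: eigenvector (1, 2).
P = [[-1, 1], [-1, 2]], D = diag(3, 5), P⁻¹ = [[-2, 1], [-1, 1]].
L⁶ = P·diag(729, 15625)·P⁻¹ = [[-14167, 14896], [-29792, 30521]].
The requested entry is 14896.

14896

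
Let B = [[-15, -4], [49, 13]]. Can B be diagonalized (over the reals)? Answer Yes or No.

Characteristic polynomial: p(r) = r^2 + 2r + 1 = (r + 1)^2.
r = -1 has algebraic multiplicity 2; rank(B + 1I) = 1, so geometric multiplicity = 1.
Geometric multiplicity < algebraic multiplicity, so B is not diagonalizable.

No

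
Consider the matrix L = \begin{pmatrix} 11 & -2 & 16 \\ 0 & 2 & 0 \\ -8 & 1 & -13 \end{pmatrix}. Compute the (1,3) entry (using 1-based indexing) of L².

-32

Characteristic polynomial: μ^3 - 19μ + 30 = (μ - 3)(μ - 2)(μ + 5), so the eigenvalues are -5, 2, 3.
μ=3: eigenvector (-2, 0, 1).
μ=2: eigenvector (2, 1, -1).
μ=-5: eigenvector (-1, 0, 1).
P = [[-2, 2, -1], [0, 1, 0], [1, -1, 1]], D = diag(3, 2, -5), P⁻¹ = [[-1, 1, -1], [0, 1, 0], [1, 0, 2]].
L² = P·diag(9, 4, 25)·P⁻¹ = [[-7, -10, -32], [0, 4, 0], [16, 5, 41]].
The requested entry is -32.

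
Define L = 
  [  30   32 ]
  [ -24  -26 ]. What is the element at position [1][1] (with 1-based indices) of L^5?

31200

Characteristic polynomial: r^2 - 4r - 12 = (r - 6)(r + 2), so the eigenvalues are -2, 6.
r=6: eigenvector (4, -3).
r=-2: eigenvector (-1, 1).
P = [[4, -1], [-3, 1]], D = diag(6, -2), P⁻¹ = [[1, 1], [3, 4]].
L⁵ = P·diag(7776, -32)·P⁻¹ = [[31200, 31232], [-23424, -23456]].
The requested entry is 31200.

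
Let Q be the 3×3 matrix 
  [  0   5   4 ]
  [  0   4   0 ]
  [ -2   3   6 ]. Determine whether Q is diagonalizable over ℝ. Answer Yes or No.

Characteristic polynomial: p(μ) = μ^3 - 10μ^2 + 32μ - 32 = (μ - 4)^2(μ - 2).
μ = 4 has algebraic multiplicity 2; rank(Q − 4I) = 2, so geometric multiplicity = 1.
Geometric multiplicity < algebraic multiplicity, so Q is not diagonalizable.

No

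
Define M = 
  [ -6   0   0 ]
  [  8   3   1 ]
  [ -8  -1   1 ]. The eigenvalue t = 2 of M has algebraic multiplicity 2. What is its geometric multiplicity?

1

M − 2I = [[-8, 0, 0], [8, 1, 1], [-8, -1, -1]].
This matrix has rank 2, so its null space has dimension 3 − 2 = 1.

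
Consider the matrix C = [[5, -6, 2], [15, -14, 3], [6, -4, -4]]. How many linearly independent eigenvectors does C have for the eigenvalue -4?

1

C + 4I = [[9, -6, 2], [15, -10, 3], [6, -4, 0]].
This matrix has rank 2, so its null space has dimension 3 − 2 = 1.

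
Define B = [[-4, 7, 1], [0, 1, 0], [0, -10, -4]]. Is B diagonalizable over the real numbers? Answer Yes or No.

Characteristic polynomial: p(t) = t^3 + 7t^2 + 8t - 16 = (t - 1)(t + 4)^2.
t = -4 has algebraic multiplicity 2; rank(B + 4I) = 2, so geometric multiplicity = 1.
Geometric multiplicity < algebraic multiplicity, so B is not diagonalizable.

No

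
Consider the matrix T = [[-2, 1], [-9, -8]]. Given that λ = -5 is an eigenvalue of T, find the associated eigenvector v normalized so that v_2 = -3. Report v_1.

T + 5I = [[3, 1], [-9, -3]].
Solving (T + 5I)v = 0 gives the eigenspace spanned by (1, -3).
With v_2 = -3, v = (1, -3), so v_1 = 1.

1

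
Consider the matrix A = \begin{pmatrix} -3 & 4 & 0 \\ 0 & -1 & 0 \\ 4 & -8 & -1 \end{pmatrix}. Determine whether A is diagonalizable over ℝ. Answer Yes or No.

Characteristic polynomial: p(t) = t^3 + 5t^2 + 7t + 3 = (t + 1)^2(t + 3).
t = -1 has algebraic multiplicity 2; rank(A + 1I) = 1, so geometric multiplicity = 2.
Every eigenvalue has geometric = algebraic multiplicity, so A is diagonalizable.

Yes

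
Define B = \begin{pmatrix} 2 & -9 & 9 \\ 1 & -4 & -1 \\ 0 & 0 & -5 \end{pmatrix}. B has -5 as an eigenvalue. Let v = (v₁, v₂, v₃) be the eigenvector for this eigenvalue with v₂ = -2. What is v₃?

-2

B + 5I = [[7, -9, 9], [1, 1, -1], [0, 0, 0]].
Solving (B + 5I)v = 0 gives the eigenspace spanned by (0, -2, -2).
With v₂ = -2, v = (0, -2, -2), so v₃ = -2.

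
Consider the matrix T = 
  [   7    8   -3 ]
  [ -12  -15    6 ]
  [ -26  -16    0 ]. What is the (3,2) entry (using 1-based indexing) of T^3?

-112

Characteristic polynomial: s^3 + 8s^2 + 9s - 18 = (s - 1)(s + 3)(s + 6), so the eigenvalues are -6, -3, 1.
s=-3: eigenvector (1, -2, -2).
s=1: eigenvector (2, -3, -4).
s=-6: eigenvector (1, -2, -1).
P = [[1, 2, 1], [-2, -3, -2], [-2, -4, -1]], D = diag(-3, 1, -6), P⁻¹ = [[-5, -2, -1], [2, 1, 0], [2, 0, 1]].
T³ = P·diag(-27, 1, -216)·P⁻¹ = [[-293, 56, -189], [588, -111, 378], [154, -112, 162]].
The requested entry is -112.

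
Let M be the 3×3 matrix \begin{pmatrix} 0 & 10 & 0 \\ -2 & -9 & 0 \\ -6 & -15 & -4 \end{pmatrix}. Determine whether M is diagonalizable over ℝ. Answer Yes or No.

Yes

Characteristic polynomial: p(μ) = μ^3 + 13μ^2 + 56μ + 80 = (μ + 4)^2(μ + 5).
μ = -4 has algebraic multiplicity 2; rank(M + 4I) = 1, so geometric multiplicity = 2.
Every eigenvalue has geometric = algebraic multiplicity, so M is diagonalizable.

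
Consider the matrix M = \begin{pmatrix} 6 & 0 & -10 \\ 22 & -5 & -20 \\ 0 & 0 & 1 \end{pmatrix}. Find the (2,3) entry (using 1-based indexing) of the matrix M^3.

-860

Characteristic polynomial: s^3 - 2s^2 - 29s + 30 = (s - 6)(s - 1)(s + 5), so the eigenvalues are -5, 1, 6.
s=6: eigenvector (1, 2, 0).
s=-5: eigenvector (0, 1, 0).
s=1: eigenvector (2, 4, 1).
P = [[1, 0, 2], [2, 1, 4], [0, 0, 1]], D = diag(6, -5, 1), P⁻¹ = [[1, 0, -2], [-2, 1, 0], [0, 0, 1]].
M³ = P·diag(216, -125, 1)·P⁻¹ = [[216, 0, -430], [682, -125, -860], [0, 0, 1]].
The requested entry is -860.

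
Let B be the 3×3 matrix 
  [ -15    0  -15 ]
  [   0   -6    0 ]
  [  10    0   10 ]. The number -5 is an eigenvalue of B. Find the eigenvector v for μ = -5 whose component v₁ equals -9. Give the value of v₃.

6

B + 5I = [[-10, 0, -15], [0, -1, 0], [10, 0, 15]].
Solving (B + 5I)v = 0 gives the eigenspace spanned by (-9, 0, 6).
With v₁ = -9, v = (-9, 0, 6), so v₃ = 6.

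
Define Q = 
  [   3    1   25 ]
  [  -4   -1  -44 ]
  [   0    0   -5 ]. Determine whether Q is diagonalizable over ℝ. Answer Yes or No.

No

Characteristic polynomial: p(μ) = μ^3 + 3μ^2 - 9μ + 5 = (μ - 1)^2(μ + 5).
μ = 1 has algebraic multiplicity 2; rank(Q − 1I) = 2, so geometric multiplicity = 1.
Geometric multiplicity < algebraic multiplicity, so Q is not diagonalizable.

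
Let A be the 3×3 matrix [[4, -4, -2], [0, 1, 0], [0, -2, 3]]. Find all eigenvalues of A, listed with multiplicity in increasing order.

Characteristic polynomial: p(λ) = λ^3 - 8λ^2 + 19λ - 12 = (λ - 4)(λ - 3)(λ - 1).
Roots (with multiplicity): 1, 3, 4.

1, 3, 4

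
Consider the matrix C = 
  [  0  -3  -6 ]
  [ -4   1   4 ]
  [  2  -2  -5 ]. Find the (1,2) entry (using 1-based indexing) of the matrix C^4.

Characteristic polynomial: λ^3 + 4λ^2 + 3λ = λ(λ + 1)(λ + 3), so the eigenvalues are -3, -1, 0.
λ=0: eigenvector (1, -4, 2).
λ=-3: eigenvector (1, 1, 0).
λ=-1: eigenvector (0, -2, 1).
P = [[1, 1, 0], [-4, 1, -2], [2, 0, 1]], D = diag(0, -3, -1), P⁻¹ = [[1, -1, -2], [0, 1, 2], [-2, 2, 5]].
C⁴ = P·diag(0, 81, 1)·P⁻¹ = [[0, 81, 162], [4, 77, 152], [-2, 2, 5]].
The requested entry is 81.

81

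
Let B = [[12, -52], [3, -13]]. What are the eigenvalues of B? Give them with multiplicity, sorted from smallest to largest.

-1, 0

Characteristic polynomial: p(μ) = μ^2 + μ = μ(μ + 1).
Roots (with multiplicity): -1, 0.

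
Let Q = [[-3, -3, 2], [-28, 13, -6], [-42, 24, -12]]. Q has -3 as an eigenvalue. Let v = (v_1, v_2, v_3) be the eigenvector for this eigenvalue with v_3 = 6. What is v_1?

Q + 3I = [[0, -3, 2], [-28, 16, -6], [-42, 24, -9]].
Solving (Q + 3I)v = 0 gives the eigenspace spanned by (1, 4, 6).
With v_3 = 6, v = (1, 4, 6), so v_1 = 1.

1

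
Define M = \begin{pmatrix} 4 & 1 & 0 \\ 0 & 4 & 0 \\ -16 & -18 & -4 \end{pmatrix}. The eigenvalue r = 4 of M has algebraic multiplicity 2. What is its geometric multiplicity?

M − 4I = [[0, 1, 0], [0, 0, 0], [-16, -18, -8]].
This matrix has rank 2, so its null space has dimension 3 − 2 = 1.

1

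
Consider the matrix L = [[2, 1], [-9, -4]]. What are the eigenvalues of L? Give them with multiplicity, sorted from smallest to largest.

Characteristic polynomial: p(t) = t^2 + 2t + 1 = (t + 1)^2.
Roots (with multiplicity): -1, -1.

-1, -1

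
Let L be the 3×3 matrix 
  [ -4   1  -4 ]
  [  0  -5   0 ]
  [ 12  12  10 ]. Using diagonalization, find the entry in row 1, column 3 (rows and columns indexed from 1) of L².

-24

Characteristic polynomial: μ^3 - μ^2 - 22μ + 40 = (μ - 4)(μ - 2)(μ + 5), so the eigenvalues are -5, 2, 4.
μ=4: eigenvector (1, 0, -2).
μ=-5: eigenvector (-1, 1, 0).
μ=2: eigenvector (2, 0, -3).
P = [[1, -1, 2], [0, 1, 0], [-2, 0, -3]], D = diag(4, -5, 2), P⁻¹ = [[-3, -3, -2], [0, 1, 0], [2, 2, 1]].
L² = P·diag(16, 25, 4)·P⁻¹ = [[-32, -57, -24], [0, 25, 0], [72, 72, 52]].
The requested entry is -24.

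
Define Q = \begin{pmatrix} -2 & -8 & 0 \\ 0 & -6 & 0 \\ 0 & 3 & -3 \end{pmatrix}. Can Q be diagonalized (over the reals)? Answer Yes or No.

Characteristic polynomial: p(μ) = μ^3 + 11μ^2 + 36μ + 36 = (μ + 2)(μ + 3)(μ + 6).
All 3 eigenvalues are distinct, so Q is diagonalizable.

Yes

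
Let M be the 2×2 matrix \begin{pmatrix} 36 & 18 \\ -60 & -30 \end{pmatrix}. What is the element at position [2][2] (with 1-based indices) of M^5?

-38880

Characteristic polynomial: μ^2 - 6μ = μ(μ - 6), so the eigenvalues are 0, 6.
μ=6: eigenvector (3, -5).
μ=0: eigenvector (1, -2).
P = [[3, 1], [-5, -2]], D = diag(6, 0), P⁻¹ = [[2, 1], [-5, -3]].
M⁵ = P·diag(7776, 0)·P⁻¹ = [[46656, 23328], [-77760, -38880]].
The requested entry is -38880.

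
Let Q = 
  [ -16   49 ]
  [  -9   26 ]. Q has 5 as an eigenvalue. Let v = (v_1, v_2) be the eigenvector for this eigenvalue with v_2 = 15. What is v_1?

35

Q − 5I = [[-21, 49], [-9, 21]].
Solving (Q − 5I)v = 0 gives the eigenspace spanned by (35, 15).
With v_2 = 15, v = (35, 15), so v_1 = 35.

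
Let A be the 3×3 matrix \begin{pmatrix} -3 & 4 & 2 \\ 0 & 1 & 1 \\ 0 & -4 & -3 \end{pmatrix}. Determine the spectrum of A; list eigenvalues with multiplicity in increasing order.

Characteristic polynomial: p(λ) = λ^3 + 5λ^2 + 7λ + 3 = (λ + 1)^2(λ + 3).
Roots (with multiplicity): -3, -1, -1.

-3, -1, -1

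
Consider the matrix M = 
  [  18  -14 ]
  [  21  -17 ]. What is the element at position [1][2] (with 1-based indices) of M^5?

Characteristic polynomial: s^2 - s - 12 = (s - 4)(s + 3), so the eigenvalues are -3, 4.
s=4: eigenvector (1, 1).
s=-3: eigenvector (2, 3).
P = [[1, 2], [1, 3]], D = diag(4, -3), P⁻¹ = [[3, -2], [-1, 1]].
M⁵ = P·diag(1024, -243)·P⁻¹ = [[3558, -2534], [3801, -2777]].
The requested entry is -2534.

-2534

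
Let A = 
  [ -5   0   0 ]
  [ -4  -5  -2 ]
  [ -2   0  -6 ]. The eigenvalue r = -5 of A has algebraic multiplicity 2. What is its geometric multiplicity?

A + 5I = [[0, 0, 0], [-4, 0, -2], [-2, 0, -1]].
This matrix has rank 1, so its null space has dimension 3 − 1 = 2.

2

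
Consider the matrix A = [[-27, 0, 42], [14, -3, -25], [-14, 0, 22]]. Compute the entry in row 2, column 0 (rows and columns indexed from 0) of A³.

Characteristic polynomial: μ^3 + 8μ^2 + 9μ - 18 = (μ - 1)(μ + 3)(μ + 6), so the eigenvalues are -6, -3, 1.
μ=1: eigenvector (-3, 2, -2).
μ=-6: eigenvector (2, -1, 1).
μ=-3: eigenvector (0, 1, 0).
P = [[-3, 2, 0], [2, -1, 1], [-2, 1, 0]], D = diag(1, -6, -3), P⁻¹ = [[1, 0, -2], [2, 0, -3], [0, 1, 1]].
A³ = P·diag(1, -216, -27)·P⁻¹ = [[-867, 0, 1302], [434, -27, -679], [-434, 0, 652]].
The requested entry is -434.

-434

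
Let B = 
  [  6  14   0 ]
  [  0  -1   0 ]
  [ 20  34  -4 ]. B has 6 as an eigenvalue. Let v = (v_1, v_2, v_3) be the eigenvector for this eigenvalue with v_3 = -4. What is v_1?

B − 6I = [[0, 14, 0], [0, -7, 0], [20, 34, -10]].
Solving (B − 6I)v = 0 gives the eigenspace spanned by (-2, 0, -4).
With v_3 = -4, v = (-2, 0, -4), so v_1 = -2.

-2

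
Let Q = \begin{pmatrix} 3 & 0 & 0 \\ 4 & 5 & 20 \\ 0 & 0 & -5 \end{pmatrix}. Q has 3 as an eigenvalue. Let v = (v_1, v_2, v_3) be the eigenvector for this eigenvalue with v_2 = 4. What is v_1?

-2

Q − 3I = [[0, 0, 0], [4, 2, 20], [0, 0, -8]].
Solving (Q − 3I)v = 0 gives the eigenspace spanned by (-2, 4, 0).
With v_2 = 4, v = (-2, 4, 0), so v_1 = -2.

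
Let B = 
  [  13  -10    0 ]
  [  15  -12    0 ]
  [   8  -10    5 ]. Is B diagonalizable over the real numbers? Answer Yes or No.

Yes

Characteristic polynomial: p(t) = t^3 - 6t^2 - t + 30 = (t - 5)(t - 3)(t + 2).
All 3 eigenvalues are distinct, so B is diagonalizable.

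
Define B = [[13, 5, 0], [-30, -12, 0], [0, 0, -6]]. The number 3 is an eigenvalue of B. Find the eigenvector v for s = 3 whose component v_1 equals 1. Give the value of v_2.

-2

B − 3I = [[10, 5, 0], [-30, -15, 0], [0, 0, -9]].
Solving (B − 3I)v = 0 gives the eigenspace spanned by (1, -2, 0).
With v_1 = 1, v = (1, -2, 0), so v_2 = -2.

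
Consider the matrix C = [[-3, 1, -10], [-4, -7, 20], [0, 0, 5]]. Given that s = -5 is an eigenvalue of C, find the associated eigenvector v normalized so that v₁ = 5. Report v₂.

-10

C + 5I = [[2, 1, -10], [-4, -2, 20], [0, 0, 10]].
Solving (C + 5I)v = 0 gives the eigenspace spanned by (5, -10, 0).
With v₁ = 5, v = (5, -10, 0), so v₂ = -10.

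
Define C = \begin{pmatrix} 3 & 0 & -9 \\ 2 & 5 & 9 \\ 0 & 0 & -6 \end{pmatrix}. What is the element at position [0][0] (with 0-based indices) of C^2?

9

Characteristic polynomial: s^3 - 2s^2 - 33s + 90 = (s - 5)(s - 3)(s + 6), so the eigenvalues are -6, 3, 5.
s=5: eigenvector (0, 1, 0).
s=3: eigenvector (1, -1, 0).
s=-6: eigenvector (1, -1, 1).
P = [[0, 1, 1], [1, -1, -1], [0, 0, 1]], D = diag(5, 3, -6), P⁻¹ = [[1, 1, 0], [1, 0, -1], [0, 0, 1]].
C² = P·diag(25, 9, 36)·P⁻¹ = [[9, 0, 27], [16, 25, -27], [0, 0, 36]].
The requested entry is 9.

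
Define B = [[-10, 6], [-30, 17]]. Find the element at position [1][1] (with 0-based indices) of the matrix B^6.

Characteristic polynomial: r^2 - 7r + 10 = (r - 5)(r - 2), so the eigenvalues are 2, 5.
r=2: eigenvector (-1, -2).
r=5: eigenvector (-2, -5).
P = [[-1, -2], [-2, -5]], D = diag(2, 5), P⁻¹ = [[-5, 2], [2, -1]].
B⁶ = P·diag(64, 15625)·P⁻¹ = [[-62180, 31122], [-155610, 77869]].
The requested entry is 77869.

77869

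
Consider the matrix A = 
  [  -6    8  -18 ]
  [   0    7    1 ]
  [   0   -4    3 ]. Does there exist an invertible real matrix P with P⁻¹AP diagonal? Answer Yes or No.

No

Characteristic polynomial: p(μ) = μ^3 - 4μ^2 - 35μ + 150 = (μ - 5)^2(μ + 6).
μ = 5 has algebraic multiplicity 2; rank(A − 5I) = 2, so geometric multiplicity = 1.
Geometric multiplicity < algebraic multiplicity, so A is not diagonalizable.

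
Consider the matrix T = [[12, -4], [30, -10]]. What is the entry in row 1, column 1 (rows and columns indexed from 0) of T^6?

-320

Characteristic polynomial: s^2 - 2s = s(s - 2), so the eigenvalues are 0, 2.
s=0: eigenvector (-1, -3).
s=2: eigenvector (2, 5).
P = [[-1, 2], [-3, 5]], D = diag(0, 2), P⁻¹ = [[5, -2], [3, -1]].
T⁶ = P·diag(0, 64)·P⁻¹ = [[384, -128], [960, -320]].
The requested entry is -320.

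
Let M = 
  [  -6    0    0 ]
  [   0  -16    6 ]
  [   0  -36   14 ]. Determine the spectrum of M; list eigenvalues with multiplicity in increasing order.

Characteristic polynomial: p(μ) = μ^3 + 8μ^2 + 4μ - 48 = (μ - 2)(μ + 4)(μ + 6).
Roots (with multiplicity): -6, -4, 2.

-6, -4, 2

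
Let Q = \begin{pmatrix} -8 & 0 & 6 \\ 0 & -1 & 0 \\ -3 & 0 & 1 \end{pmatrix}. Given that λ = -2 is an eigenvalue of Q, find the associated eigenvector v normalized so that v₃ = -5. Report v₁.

Q + 2I = [[-6, 0, 6], [0, 1, 0], [-3, 0, 3]].
Solving (Q + 2I)v = 0 gives the eigenspace spanned by (-5, 0, -5).
With v₃ = -5, v = (-5, 0, -5), so v₁ = -5.

-5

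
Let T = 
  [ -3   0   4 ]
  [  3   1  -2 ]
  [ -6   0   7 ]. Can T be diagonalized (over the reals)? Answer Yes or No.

Characteristic polynomial: p(r) = r^3 - 5r^2 + 7r - 3 = (r - 3)(r - 1)^2.
r = 1 has algebraic multiplicity 2; rank(T − 1I) = 2, so geometric multiplicity = 1.
Geometric multiplicity < algebraic multiplicity, so T is not diagonalizable.

No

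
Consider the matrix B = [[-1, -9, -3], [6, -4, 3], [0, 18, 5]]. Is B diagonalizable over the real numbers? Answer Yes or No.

Characteristic polynomial: p(s) = s^3 - 21s - 20 = (s - 5)(s + 1)(s + 4).
All 3 eigenvalues are distinct, so B is diagonalizable.

Yes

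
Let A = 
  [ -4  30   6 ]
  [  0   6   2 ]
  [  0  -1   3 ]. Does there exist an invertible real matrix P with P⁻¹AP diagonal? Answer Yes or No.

Yes

Characteristic polynomial: p(λ) = λ^3 - 5λ^2 - 16λ + 80 = (λ - 5)(λ - 4)(λ + 4).
All 3 eigenvalues are distinct, so A is diagonalizable.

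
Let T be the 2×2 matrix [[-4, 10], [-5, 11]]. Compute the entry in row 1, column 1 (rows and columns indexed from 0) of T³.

Characteristic polynomial: s^2 - 7s + 6 = (s - 6)(s - 1), so the eigenvalues are 1, 6.
s=1: eigenvector (2, 1).
s=6: eigenvector (-1, -1).
P = [[2, -1], [1, -1]], D = diag(1, 6), P⁻¹ = [[1, -1], [1, -2]].
T³ = P·diag(1, 216)·P⁻¹ = [[-214, 430], [-215, 431]].
The requested entry is 431.

431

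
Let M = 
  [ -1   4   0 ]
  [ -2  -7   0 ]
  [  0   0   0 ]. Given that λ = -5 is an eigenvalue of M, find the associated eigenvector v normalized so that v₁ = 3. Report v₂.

M + 5I = [[4, 4, 0], [-2, -2, 0], [0, 0, 5]].
Solving (M + 5I)v = 0 gives the eigenspace spanned by (3, -3, 0).
With v₁ = 3, v = (3, -3, 0), so v₂ = -3.

-3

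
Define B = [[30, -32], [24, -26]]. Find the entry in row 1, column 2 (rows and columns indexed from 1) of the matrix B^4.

Characteristic polynomial: μ^2 - 4μ - 12 = (μ - 6)(μ + 2), so the eigenvalues are -2, 6.
μ=6: eigenvector (-4, -3).
μ=-2: eigenvector (1, 1).
P = [[-4, 1], [-3, 1]], D = diag(6, -2), P⁻¹ = [[-1, 1], [-3, 4]].
B⁴ = P·diag(1296, 16)·P⁻¹ = [[5136, -5120], [3840, -3824]].
The requested entry is -5120.

-5120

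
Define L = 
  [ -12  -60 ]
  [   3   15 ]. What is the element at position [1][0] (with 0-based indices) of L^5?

243

Characteristic polynomial: r^2 - 3r = r(r - 3), so the eigenvalues are 0, 3.
r=3: eigenvector (-4, 1).
r=0: eigenvector (-5, 1).
P = [[-4, -5], [1, 1]], D = diag(3, 0), P⁻¹ = [[1, 5], [-1, -4]].
L⁵ = P·diag(243, 0)·P⁻¹ = [[-972, -4860], [243, 1215]].
The requested entry is 243.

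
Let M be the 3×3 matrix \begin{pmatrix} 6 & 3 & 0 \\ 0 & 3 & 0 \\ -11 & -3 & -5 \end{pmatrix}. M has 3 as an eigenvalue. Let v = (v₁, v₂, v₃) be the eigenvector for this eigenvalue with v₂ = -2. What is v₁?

M − 3I = [[3, 3, 0], [0, 0, 0], [-11, -3, -8]].
Solving (M − 3I)v = 0 gives the eigenspace spanned by (2, -2, -2).
With v₂ = -2, v = (2, -2, -2), so v₁ = 2.

2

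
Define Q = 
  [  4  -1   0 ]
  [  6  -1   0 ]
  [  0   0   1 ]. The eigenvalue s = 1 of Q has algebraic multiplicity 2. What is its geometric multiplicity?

2

Q − 1I = [[3, -1, 0], [6, -2, 0], [0, 0, 0]].
This matrix has rank 1, so its null space has dimension 3 − 1 = 2.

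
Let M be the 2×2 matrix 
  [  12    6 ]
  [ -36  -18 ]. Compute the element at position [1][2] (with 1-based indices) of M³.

216

Characteristic polynomial: s^2 + 6s = s(s + 6), so the eigenvalues are -6, 0.
s=-6: eigenvector (1, -3).
s=0: eigenvector (1, -2).
P = [[1, 1], [-3, -2]], D = diag(-6, 0), P⁻¹ = [[-2, -1], [3, 1]].
M³ = P·diag(-216, 0)·P⁻¹ = [[432, 216], [-1296, -648]].
The requested entry is 216.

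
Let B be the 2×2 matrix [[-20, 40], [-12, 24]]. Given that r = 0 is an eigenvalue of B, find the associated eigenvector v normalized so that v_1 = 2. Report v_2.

B = [[-20, 40], [-12, 24]].
Solving (B)v = 0 gives the eigenspace spanned by (2, 1).
With v_1 = 2, v = (2, 1), so v_2 = 1.

1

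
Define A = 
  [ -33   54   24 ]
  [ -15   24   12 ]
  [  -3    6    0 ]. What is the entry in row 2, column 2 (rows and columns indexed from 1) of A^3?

1026

Characteristic polynomial: s^3 + 9s^2 + 18s = s(s + 3)(s + 6), so the eigenvalues are -6, -3, 0.
s=0: eigenvector (4, 2, 1).
s=-6: eigenvector (-2, -1, 0).
s=-3: eigenvector (1, 1, -1).
P = [[4, -2, 1], [2, -1, 1], [1, 0, -1]], D = diag(0, -6, -3), P⁻¹ = [[-1, 2, 1], [-3, 5, 2], [-1, 2, 0]].
A³ = P·diag(0, -216, -27)·P⁻¹ = [[-1269, 2106, 864], [-621, 1026, 432], [-27, 54, 0]].
The requested entry is 1026.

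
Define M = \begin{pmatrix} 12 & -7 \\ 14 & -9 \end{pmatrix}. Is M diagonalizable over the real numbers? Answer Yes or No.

Yes

Characteristic polynomial: p(s) = s^2 - 3s - 10 = (s - 5)(s + 2).
All 2 eigenvalues are distinct, so M is diagonalizable.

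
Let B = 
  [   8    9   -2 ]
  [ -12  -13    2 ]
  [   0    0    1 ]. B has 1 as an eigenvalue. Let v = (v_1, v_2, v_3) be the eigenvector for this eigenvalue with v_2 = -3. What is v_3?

-3

B − 1I = [[7, 9, -2], [-12, -14, 2], [0, 0, 0]].
Solving (B − 1I)v = 0 gives the eigenspace spanned by (3, -3, -3).
With v_2 = -3, v = (3, -3, -3), so v_3 = -3.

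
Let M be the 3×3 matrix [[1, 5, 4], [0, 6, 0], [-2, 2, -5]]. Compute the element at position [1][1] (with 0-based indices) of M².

Characteristic polynomial: λ^3 - 2λ^2 - 21λ - 18 = (λ - 6)(λ + 1)(λ + 3), so the eigenvalues are -3, -1, 6.
λ=-3: eigenvector (-1, 0, 1).
λ=6: eigenvector (1, 1, 0).
λ=-1: eigenvector (-2, 0, 1).
P = [[-1, 1, -2], [0, 1, 0], [1, 0, 1]], D = diag(-3, 6, -1), P⁻¹ = [[1, -1, 2], [0, 1, 0], [-1, 1, -1]].
M² = P·diag(9, 36, 1)·P⁻¹ = [[-7, 43, -16], [0, 36, 0], [8, -8, 17]].
The requested entry is 36.

36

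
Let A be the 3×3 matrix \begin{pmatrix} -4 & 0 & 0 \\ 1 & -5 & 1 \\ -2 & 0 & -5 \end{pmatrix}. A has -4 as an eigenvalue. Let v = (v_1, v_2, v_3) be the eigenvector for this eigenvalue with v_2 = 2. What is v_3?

A + 4I = [[0, 0, 0], [1, -1, 1], [-2, 0, -1]].
Solving (A + 4I)v = 0 gives the eigenspace spanned by (-2, 2, 4).
With v_2 = 2, v = (-2, 2, 4), so v_3 = 4.

4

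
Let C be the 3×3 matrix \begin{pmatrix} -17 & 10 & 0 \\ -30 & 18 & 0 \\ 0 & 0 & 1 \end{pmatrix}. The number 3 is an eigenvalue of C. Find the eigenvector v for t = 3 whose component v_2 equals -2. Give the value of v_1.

C − 3I = [[-20, 10, 0], [-30, 15, 0], [0, 0, -2]].
Solving (C − 3I)v = 0 gives the eigenspace spanned by (-1, -2, 0).
With v_2 = -2, v = (-1, -2, 0), so v_1 = -1.

-1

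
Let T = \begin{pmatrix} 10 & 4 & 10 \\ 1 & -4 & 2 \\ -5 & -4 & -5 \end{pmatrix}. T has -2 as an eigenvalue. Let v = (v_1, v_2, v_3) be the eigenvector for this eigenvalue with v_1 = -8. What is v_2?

T + 2I = [[12, 4, 10], [1, -2, 2], [-5, -4, -3]].
Solving (T + 2I)v = 0 gives the eigenspace spanned by (-8, 4, 8).
With v_1 = -8, v = (-8, 4, 8), so v_2 = 4.

4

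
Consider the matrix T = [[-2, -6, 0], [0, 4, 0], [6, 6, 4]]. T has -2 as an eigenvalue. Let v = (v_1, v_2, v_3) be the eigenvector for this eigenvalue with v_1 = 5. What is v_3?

-5

T + 2I = [[0, -6, 0], [0, 6, 0], [6, 6, 6]].
Solving (T + 2I)v = 0 gives the eigenspace spanned by (5, 0, -5).
With v_1 = 5, v = (5, 0, -5), so v_3 = -5.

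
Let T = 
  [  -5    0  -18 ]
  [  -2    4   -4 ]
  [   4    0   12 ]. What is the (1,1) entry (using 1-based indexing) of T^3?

Characteristic polynomial: μ^3 - 11μ^2 + 40μ - 48 = (μ - 4)^2(μ - 3), so the eigenvalues are 3, 4, 4.
μ=3: eigenvector (9, 2, -4).
μ=4: eigenvector (4, 1, -2).
μ=4: eigenvector (-2, 0, 1).
P = [[9, 4, -2], [2, 1, 0], [-4, -2, 1]], D = diag(3, 4, 4), P⁻¹ = [[1, 0, 2], [-2, 1, -4], [0, 2, 1]].
T³ = P·diag(27, 64, 64)·P⁻¹ = [[-269, 0, -666], [-74, 64, -148], [148, 0, 360]].
The requested entry is -269.

-269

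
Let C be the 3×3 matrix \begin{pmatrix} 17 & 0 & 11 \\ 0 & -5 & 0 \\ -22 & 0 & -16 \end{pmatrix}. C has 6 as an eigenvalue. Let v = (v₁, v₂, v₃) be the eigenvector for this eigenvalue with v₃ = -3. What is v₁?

C − 6I = [[11, 0, 11], [0, -11, 0], [-22, 0, -22]].
Solving (C − 6I)v = 0 gives the eigenspace spanned by (3, 0, -3).
With v₃ = -3, v = (3, 0, -3), so v₁ = 3.

3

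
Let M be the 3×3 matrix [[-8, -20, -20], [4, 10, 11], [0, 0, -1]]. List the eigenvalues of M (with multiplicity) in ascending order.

-1, 0, 2

Characteristic polynomial: p(λ) = λ^3 - λ^2 - 2λ = λ(λ - 2)(λ + 1).
Roots (with multiplicity): -1, 0, 2.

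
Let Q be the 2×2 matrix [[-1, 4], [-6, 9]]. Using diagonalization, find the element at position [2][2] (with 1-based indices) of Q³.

321

Characteristic polynomial: μ^2 - 8μ + 15 = (μ - 5)(μ - 3), so the eigenvalues are 3, 5.
μ=5: eigenvector (2, 3).
μ=3: eigenvector (1, 1).
P = [[2, 1], [3, 1]], D = diag(5, 3), P⁻¹ = [[-1, 1], [3, -2]].
Q³ = P·diag(125, 27)·P⁻¹ = [[-169, 196], [-294, 321]].
The requested entry is 321.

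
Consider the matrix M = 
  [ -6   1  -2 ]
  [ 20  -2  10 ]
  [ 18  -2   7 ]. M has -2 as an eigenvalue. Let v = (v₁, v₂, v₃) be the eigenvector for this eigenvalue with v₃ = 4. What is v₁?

M + 2I = [[-4, 1, -2], [20, 0, 10], [18, -2, 9]].
Solving (M + 2I)v = 0 gives the eigenspace spanned by (-2, 0, 4).
With v₃ = 4, v = (-2, 0, 4), so v₁ = -2.

-2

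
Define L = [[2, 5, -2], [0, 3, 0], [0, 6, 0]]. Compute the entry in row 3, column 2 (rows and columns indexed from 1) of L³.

54

Characteristic polynomial: r^3 - 5r^2 + 6r = r(r - 3)(r - 2), so the eigenvalues are 0, 2, 3.
r=2: eigenvector (1, 0, 0).
r=3: eigenvector (1, 1, 2).
r=0: eigenvector (1, 0, 1).
P = [[1, 1, 1], [0, 1, 0], [0, 2, 1]], D = diag(2, 3, 0), P⁻¹ = [[1, 1, -1], [0, 1, 0], [0, -2, 1]].
L³ = P·diag(8, 27, 0)·P⁻¹ = [[8, 35, -8], [0, 27, 0], [0, 54, 0]].
The requested entry is 54.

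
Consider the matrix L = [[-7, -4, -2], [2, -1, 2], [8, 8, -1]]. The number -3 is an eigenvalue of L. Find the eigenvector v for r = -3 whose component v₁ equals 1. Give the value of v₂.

L + 3I = [[-4, -4, -2], [2, 2, 2], [8, 8, 2]].
Solving (L + 3I)v = 0 gives the eigenspace spanned by (1, -1, 0).
With v₁ = 1, v = (1, -1, 0), so v₂ = -1.

-1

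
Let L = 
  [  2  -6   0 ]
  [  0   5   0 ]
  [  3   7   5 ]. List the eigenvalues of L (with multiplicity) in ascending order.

2, 5, 5

Characteristic polynomial: p(t) = t^3 - 12t^2 + 45t - 50 = (t - 5)^2(t - 2).
Roots (with multiplicity): 2, 5, 5.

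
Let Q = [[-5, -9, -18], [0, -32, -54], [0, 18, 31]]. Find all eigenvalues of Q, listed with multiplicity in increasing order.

Characteristic polynomial: p(s) = s^3 + 6s^2 - 15s - 100 = (s - 4)(s + 5)^2.
Roots (with multiplicity): -5, -5, 4.

-5, -5, 4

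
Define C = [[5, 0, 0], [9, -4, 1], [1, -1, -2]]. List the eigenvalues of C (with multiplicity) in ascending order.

Characteristic polynomial: p(λ) = λ^3 + λ^2 - 21λ - 45 = (λ - 5)(λ + 3)^2.
Roots (with multiplicity): -3, -3, 5.

-3, -3, 5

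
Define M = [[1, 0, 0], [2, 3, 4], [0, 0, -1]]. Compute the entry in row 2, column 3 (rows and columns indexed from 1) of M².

Characteristic polynomial: r^3 - 3r^2 - r + 3 = (r - 3)(r - 1)(r + 1), so the eigenvalues are -1, 1, 3.
r=3: eigenvector (0, 1, 0).
r=1: eigenvector (-1, 1, 0).
r=-1: eigenvector (0, -1, 1).
P = [[0, -1, 0], [1, 1, -1], [0, 0, 1]], D = diag(3, 1, -1), P⁻¹ = [[1, 1, 1], [-1, 0, 0], [0, 0, 1]].
M² = P·diag(9, 1, 1)·P⁻¹ = [[1, 0, 0], [8, 9, 8], [0, 0, 1]].
The requested entry is 8.

8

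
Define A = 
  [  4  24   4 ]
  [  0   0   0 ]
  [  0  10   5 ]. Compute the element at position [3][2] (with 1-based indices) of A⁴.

1250

Characteristic polynomial: t^3 - 9t^2 + 20t = t(t - 5)(t - 4), so the eigenvalues are 0, 4, 5.
t=4: eigenvector (1, 0, 0).
t=0: eigenvector (-4, 1, -2).
t=5: eigenvector (4, 0, 1).
P = [[1, -4, 4], [0, 1, 0], [0, -2, 1]], D = diag(4, 0, 5), P⁻¹ = [[1, -4, -4], [0, 1, 0], [0, 2, 1]].
A⁴ = P·diag(256, 0, 625)·P⁻¹ = [[256, 3976, 1476], [0, 0, 0], [0, 1250, 625]].
The requested entry is 1250.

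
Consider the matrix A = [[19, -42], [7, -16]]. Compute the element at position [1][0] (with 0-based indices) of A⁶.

15561

Characteristic polynomial: t^2 - 3t - 10 = (t - 5)(t + 2), so the eigenvalues are -2, 5.
t=5: eigenvector (3, 1).
t=-2: eigenvector (2, 1).
P = [[3, 2], [1, 1]], D = diag(5, -2), P⁻¹ = [[1, -2], [-1, 3]].
A⁶ = P·diag(15625, 64)·P⁻¹ = [[46747, -93366], [15561, -31058]].
The requested entry is 15561.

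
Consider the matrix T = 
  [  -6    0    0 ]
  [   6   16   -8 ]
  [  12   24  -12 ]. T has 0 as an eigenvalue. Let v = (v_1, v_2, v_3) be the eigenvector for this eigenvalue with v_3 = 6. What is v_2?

3

T = [[-6, 0, 0], [6, 16, -8], [12, 24, -12]].
Solving (T)v = 0 gives the eigenspace spanned by (0, 3, 6).
With v_3 = 6, v = (0, 3, 6), so v_2 = 3.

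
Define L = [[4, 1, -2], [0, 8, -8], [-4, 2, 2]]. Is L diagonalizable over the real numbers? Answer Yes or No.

Characteristic polynomial: p(r) = r^3 - 14r^2 + 64r - 96 = (r - 6)(r - 4)^2.
r = 4 has algebraic multiplicity 2; rank(L − 4I) = 2, so geometric multiplicity = 1.
Geometric multiplicity < algebraic multiplicity, so L is not diagonalizable.

No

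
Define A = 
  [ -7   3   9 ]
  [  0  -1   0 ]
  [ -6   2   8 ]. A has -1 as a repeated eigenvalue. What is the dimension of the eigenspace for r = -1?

A + 1I = [[-6, 3, 9], [0, 0, 0], [-6, 2, 9]].
This matrix has rank 2, so its null space has dimension 3 − 2 = 1.

1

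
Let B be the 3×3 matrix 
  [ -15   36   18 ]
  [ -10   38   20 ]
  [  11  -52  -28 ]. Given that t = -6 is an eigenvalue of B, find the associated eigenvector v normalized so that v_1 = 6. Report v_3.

B + 6I = [[-9, 36, 18], [-10, 44, 20], [11, -52, -22]].
Solving (B + 6I)v = 0 gives the eigenspace spanned by (6, 0, 3).
With v_1 = 6, v = (6, 0, 3), so v_3 = 3.

3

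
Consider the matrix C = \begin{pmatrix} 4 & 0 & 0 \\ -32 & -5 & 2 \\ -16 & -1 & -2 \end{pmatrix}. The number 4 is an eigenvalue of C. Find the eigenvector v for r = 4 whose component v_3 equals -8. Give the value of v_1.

4

C − 4I = [[0, 0, 0], [-32, -9, 2], [-16, -1, -6]].
Solving (C − 4I)v = 0 gives the eigenspace spanned by (4, -16, -8).
With v_3 = -8, v = (4, -16, -8), so v_1 = 4.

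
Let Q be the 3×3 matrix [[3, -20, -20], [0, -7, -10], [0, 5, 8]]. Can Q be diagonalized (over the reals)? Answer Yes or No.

Characteristic polynomial: p(λ) = λ^3 - 4λ^2 - 3λ + 18 = (λ - 3)^2(λ + 2).
λ = 3 has algebraic multiplicity 2; rank(Q − 3I) = 1, so geometric multiplicity = 2.
Every eigenvalue has geometric = algebraic multiplicity, so Q is diagonalizable.

Yes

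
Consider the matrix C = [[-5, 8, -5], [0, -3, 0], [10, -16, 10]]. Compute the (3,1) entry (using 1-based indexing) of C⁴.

Characteristic polynomial: s^3 - 2s^2 - 15s = s(s - 5)(s + 3), so the eigenvalues are -3, 0, 5.
s=5: eigenvector (-1, 0, 2).
s=-3: eigenvector (-1, 1, 2).
s=0: eigenvector (-1, 0, 1).
P = [[-1, -1, -1], [0, 1, 0], [2, 2, 1]], D = diag(5, -3, 0), P⁻¹ = [[1, -1, 1], [0, 1, 0], [-2, 0, -1]].
C⁴ = P·diag(625, 81, 0)·P⁻¹ = [[-625, 544, -625], [0, 81, 0], [1250, -1088, 1250]].
The requested entry is 1250.

1250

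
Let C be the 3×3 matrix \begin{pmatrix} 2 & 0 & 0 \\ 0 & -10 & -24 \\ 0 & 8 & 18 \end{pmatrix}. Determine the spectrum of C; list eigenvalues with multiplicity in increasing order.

2, 2, 6

Characteristic polynomial: p(s) = s^3 - 10s^2 + 28s - 24 = (s - 6)(s - 2)^2.
Roots (with multiplicity): 2, 2, 6.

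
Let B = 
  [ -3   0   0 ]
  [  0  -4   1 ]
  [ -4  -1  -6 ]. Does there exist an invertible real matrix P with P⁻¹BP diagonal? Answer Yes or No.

No

Characteristic polynomial: p(λ) = λ^3 + 13λ^2 + 55λ + 75 = (λ + 3)(λ + 5)^2.
λ = -5 has algebraic multiplicity 2; rank(B + 5I) = 2, so geometric multiplicity = 1.
Geometric multiplicity < algebraic multiplicity, so B is not diagonalizable.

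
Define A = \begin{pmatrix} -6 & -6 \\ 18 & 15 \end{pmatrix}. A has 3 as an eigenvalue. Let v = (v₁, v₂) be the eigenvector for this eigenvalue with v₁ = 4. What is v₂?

-6

A − 3I = [[-9, -6], [18, 12]].
Solving (A − 3I)v = 0 gives the eigenspace spanned by (4, -6).
With v₁ = 4, v = (4, -6), so v₂ = -6.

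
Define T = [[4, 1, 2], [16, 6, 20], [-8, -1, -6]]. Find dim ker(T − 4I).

1

T − 4I = [[0, 1, 2], [16, 2, 20], [-8, -1, -10]].
This matrix has rank 2, so its null space has dimension 3 − 2 = 1.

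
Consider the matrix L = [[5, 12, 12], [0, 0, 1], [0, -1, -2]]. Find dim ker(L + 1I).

L + 1I = [[6, 12, 12], [0, 1, 1], [0, -1, -1]].
This matrix has rank 2, so its null space has dimension 3 − 2 = 1.

1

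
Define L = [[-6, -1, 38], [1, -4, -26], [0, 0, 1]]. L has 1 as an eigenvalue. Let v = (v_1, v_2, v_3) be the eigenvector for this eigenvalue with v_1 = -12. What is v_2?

L − 1I = [[-7, -1, 38], [1, -5, -26], [0, 0, 0]].
Solving (L − 1I)v = 0 gives the eigenspace spanned by (-12, 8, -2).
With v_1 = -12, v = (-12, 8, -2), so v_2 = 8.

8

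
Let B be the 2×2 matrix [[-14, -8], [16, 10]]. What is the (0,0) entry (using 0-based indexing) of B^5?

Characteristic polynomial: s^2 + 4s - 12 = (s - 2)(s + 6), so the eigenvalues are -6, 2.
s=-6: eigenvector (1, -1).
s=2: eigenvector (-1, 2).
P = [[1, -1], [-1, 2]], D = diag(-6, 2), P⁻¹ = [[2, 1], [1, 1]].
B⁵ = P·diag(-7776, 32)·P⁻¹ = [[-15584, -7808], [15616, 7840]].
The requested entry is -15584.

-15584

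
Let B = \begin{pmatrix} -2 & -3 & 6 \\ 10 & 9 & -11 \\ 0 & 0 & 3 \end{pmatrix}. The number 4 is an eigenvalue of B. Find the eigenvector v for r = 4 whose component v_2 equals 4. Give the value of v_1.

B − 4I = [[-6, -3, 6], [10, 5, -11], [0, 0, -1]].
Solving (B − 4I)v = 0 gives the eigenspace spanned by (-2, 4, 0).
With v_2 = 4, v = (-2, 4, 0), so v_1 = -2.

-2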